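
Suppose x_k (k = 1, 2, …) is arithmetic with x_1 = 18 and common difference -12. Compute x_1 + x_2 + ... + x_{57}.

-18126

x_k = 18 + (k - 1)·(-12).
x_{57} = -654; S = 57·(18 + (-654))/2 = -18126.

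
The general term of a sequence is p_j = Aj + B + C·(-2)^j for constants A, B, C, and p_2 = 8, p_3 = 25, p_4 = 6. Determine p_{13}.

Write the equations: 2A + B + 4C = 8; 3A + B - 8C = 25; 4A + B + 16C = 6.
Subtracting the first from the second: A - 12C = 17.
Subtracting the second from the third: A + 24C = -19.
Solving: C = -1, A = 5, then B = 2.
So p_j = 5·j + 2 + (-1)·(-2)^j; at j=13 this is 8259.

8259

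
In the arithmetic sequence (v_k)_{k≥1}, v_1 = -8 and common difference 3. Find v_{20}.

v_k = -8 + (k - 1)·3.
v_{20} = -8 + 19·3 = 49.

49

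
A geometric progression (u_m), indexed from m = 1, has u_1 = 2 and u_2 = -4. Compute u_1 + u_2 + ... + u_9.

Common ratio r = -2.
u_m = 2·(-2)^(m-1).
S = 2·((-2)^9 - 1)/(-2 - 1) = 2·(-512 - 1)/(-3) = 342.

342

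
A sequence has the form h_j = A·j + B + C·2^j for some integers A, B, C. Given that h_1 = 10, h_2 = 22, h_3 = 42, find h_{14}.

Write the equations: A + B + 2C = 10; 2A + B + 4C = 22; 3A + B + 8C = 42.
Subtracting the first from the second: A + 2C = 12.
Subtracting the second from the third: A + 4C = 20.
Solving: C = 4, A = 4, then B = -2.
Therefore h_{14} = 56 + (-2) + 4·16384 = 65590.

65590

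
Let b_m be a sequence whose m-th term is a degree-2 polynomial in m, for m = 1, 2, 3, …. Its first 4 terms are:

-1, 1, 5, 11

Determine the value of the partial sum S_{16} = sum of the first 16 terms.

1st diffs: 2, 4, 6.
2nd diffs: 2, 2 (constant).
Newton forward-difference form: b_m = -1 + 2·C(m-1,1) + 2·C(m-1,2).
Continuing: …, 19, 29, 41, 55, …, b_{16} = 239.
Summing m = 1..16 (16 terms) gives 1344.

1344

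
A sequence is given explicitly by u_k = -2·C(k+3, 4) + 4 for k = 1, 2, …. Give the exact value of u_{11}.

-1998

C(14, 4) = 1001, so u_{11} = -1998.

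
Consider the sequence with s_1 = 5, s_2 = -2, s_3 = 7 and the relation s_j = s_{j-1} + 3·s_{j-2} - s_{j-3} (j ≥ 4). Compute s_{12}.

Iterate the recurrence:
s_4 = -4; s_5 = 19; s_6 = 0; s_7 = 61; s_8 = 42; s_9 = 225; s_{10} = 290; s_{11} = 923; s_{12} = 1568.

1568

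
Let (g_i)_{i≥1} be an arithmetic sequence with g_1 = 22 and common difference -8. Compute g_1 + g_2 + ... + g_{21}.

g_i = 22 + (i - 1)·(-8).
g_{21} = -138; S = 21·(22 + (-138))/2 = -1218.

-1218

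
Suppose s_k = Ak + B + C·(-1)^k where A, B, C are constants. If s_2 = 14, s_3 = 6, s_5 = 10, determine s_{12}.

Write the equations: 2A + B + C = 14; 3A + B - C = 6; 5A + B - C = 10.
Subtracting the first from the second: A - 2C = -8.
Subtracting the second from the third: 2A = 4.
Solving: C = 5, A = 2, then B = 5.
Hence s_{12} = 2·12 + 5 + 5·1 = 34.

34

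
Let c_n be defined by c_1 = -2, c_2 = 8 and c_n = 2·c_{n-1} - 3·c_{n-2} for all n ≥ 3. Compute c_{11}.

262

Applying the relation repeatedly:
c_3 = 22  c_4 = 20  c_5 = -26  c_6 = -112  c_7 = -146  c_8 = 44  c_9 = 526  c_{10} = 920  c_{11} = 262.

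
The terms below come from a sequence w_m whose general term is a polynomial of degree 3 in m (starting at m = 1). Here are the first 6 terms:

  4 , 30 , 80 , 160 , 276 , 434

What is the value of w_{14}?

3930

1st diffs: 26, 50, 80, 116, 158.
2nd diffs: 24, 30, 36, 42.
3rd diffs: 6, 6, 6 (constant).
Newton forward-difference form: w_m = 4 + 26·C(m-1,1) + 24·C(m-1,2) + 6·C(m-1,3).
At m = 14: m-1 = 13, so w_{14} = 4 + 338 + 1872 + 1716 = 3930.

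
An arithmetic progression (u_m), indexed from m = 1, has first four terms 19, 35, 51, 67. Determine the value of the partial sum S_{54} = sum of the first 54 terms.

23922

Common difference d = 16.
u_m = 19 + (m - 1)·16.
u_{54} = 867; S = 54·(19 + 867)/2 = 23922.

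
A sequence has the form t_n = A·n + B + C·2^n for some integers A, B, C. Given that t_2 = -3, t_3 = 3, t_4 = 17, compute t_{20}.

2097105

Write the equations: 2A + B + 4C = -3; 3A + B + 8C = 3; 4A + B + 16C = 17.
Subtracting the first from the second: A + 4C = 6.
Subtracting the second from the third: A + 8C = 14.
Solving: C = 2, A = -2, then B = -7.
Hence t_{20} = -2·20 + (-7) + 2·1048576 = 2097105.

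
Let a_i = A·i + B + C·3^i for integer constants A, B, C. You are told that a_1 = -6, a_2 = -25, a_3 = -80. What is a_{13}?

Plug in i = 1, 2, 3: A + B + 3C = -6; 2A + B + 9C = -25; 3A + B + 27C = -80.
Subtracting the first from the second: A + 6C = -19.
Subtracting the second from the third: A + 18C = -55.
Solving: C = -3, A = -1, then B = 4.
Therefore a_{13} = -13 + 4 + (-3)·1594323 = -4782978.

-4782978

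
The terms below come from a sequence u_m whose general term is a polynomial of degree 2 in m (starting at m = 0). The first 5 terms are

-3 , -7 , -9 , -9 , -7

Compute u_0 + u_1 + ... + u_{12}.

221

1st diffs: -4, -2, 0, 2.
2nd diffs: 2, 2, 2 (constant).
Newton forward-difference form: u_m = -3 + (-4)·C(m,1) + 2·C(m,2).
Continuing: …, -3, 3, 11, 21, …, u_{12} = 81.
Summing m = 0..12 (13 terms) gives 221.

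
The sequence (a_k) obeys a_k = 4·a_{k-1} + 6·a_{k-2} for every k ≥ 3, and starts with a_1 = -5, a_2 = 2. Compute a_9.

-303952

a_3 = -22;  a_4 = -76;  a_5 = -436;  a_6 = -2200;  a_7 = -11416;  a_8 = -58864;  a_9 = -303952.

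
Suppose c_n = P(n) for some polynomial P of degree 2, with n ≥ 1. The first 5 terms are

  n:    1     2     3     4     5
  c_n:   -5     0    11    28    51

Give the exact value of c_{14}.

528

1st diffs: 5, 11, 17, 23.
2nd diffs: 6, 6, 6 (constant).
So c_n = 3n^2 - 4n - 4.
Evaluating at n = 14 gives c_{14} = 528.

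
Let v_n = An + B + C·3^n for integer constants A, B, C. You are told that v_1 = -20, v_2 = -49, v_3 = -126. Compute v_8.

-26287

At n = 1, 2, 3: A + B + 3C = -20; 2A + B + 9C = -49; 3A + B + 27C = -126.
Subtracting the first from the second: A + 6C = -29.
Subtracting the second from the third: A + 18C = -77.
Solving: C = -4, A = -5, then B = -3.
Therefore v_8 = -40 + (-3) + (-4)·6561 = -26287.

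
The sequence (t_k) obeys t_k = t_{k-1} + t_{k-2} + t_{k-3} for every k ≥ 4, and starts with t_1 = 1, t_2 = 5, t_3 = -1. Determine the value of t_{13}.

Applying the relation repeatedly:
t_4 = 5; t_5 = 9; t_6 = 13; t_7 = 27; t_8 = 49; t_9 = 89; t_{10} = 165; t_{11} = 303; t_{12} = 557; t_{13} = 1025.

1025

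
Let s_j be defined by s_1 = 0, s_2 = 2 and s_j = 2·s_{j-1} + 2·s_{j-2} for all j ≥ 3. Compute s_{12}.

Iterate the recurrence:
s_3 = 4  s_4 = 12  s_5 = 32  s_6 = 88  s_7 = 240  s_8 = 656  s_9 = 1792  s_{10} = 4896  s_{11} = 13376  s_{12} = 36544.

36544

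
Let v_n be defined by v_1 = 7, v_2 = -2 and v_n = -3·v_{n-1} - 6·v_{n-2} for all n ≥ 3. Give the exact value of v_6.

Compute successive terms:
v_3 = -36, v_4 = 120, v_5 = -144, v_6 = -288.

-288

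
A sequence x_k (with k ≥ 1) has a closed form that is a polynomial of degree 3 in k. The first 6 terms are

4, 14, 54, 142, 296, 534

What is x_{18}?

16494

1st diffs: 10, 40, 88, 154, 238.
2nd diffs: 30, 48, 66, 84.
3rd diffs: 18, 18, 18 (constant).
So x_k = 3k^3 - 3k^2 - 2k + 6.
Evaluating at k = 18 gives x_{18} = 16494.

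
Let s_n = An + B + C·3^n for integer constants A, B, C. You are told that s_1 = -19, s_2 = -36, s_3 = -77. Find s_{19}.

-2324523037

Plug in n = 1, 2, 3: A + B + 3C = -19; 2A + B + 9C = -36; 3A + B + 27C = -77.
Subtracting the first from the second: A + 6C = -17.
Subtracting the second from the third: A + 18C = -41.
Solving: C = -2, A = -5, then B = -8.
So s_n = -5·n + (-8) + (-2)·3^n; at n=19 this is -2324523037.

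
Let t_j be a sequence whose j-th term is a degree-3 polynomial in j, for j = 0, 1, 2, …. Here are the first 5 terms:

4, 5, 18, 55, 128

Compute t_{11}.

2655

1st diffs: 1, 13, 37, 73.
2nd diffs: 12, 24, 36.
3rd diffs: 12, 12 (constant).
Newton forward-difference form: t_j = 4 + 1·C(j,1) + 12·C(j,2) + 12·C(j,3).
At j = 11: j = 11, so t_{11} = 4 + 11 + 660 + 1980 = 2655.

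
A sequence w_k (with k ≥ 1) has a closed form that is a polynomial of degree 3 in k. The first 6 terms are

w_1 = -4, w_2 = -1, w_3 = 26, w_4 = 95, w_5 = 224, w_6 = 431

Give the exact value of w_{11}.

1st diffs: 3, 27, 69, 129, 207.
2nd diffs: 24, 42, 60, 78.
3rd diffs: 18, 18, 18 (constant).
Newton forward-difference form: w_k = -4 + 3·C(k-1,1) + 24·C(k-1,2) + 18·C(k-1,3).
At k = 11: k-1 = 10, so w_{11} = -4 + 30 + 1080 + 2160 = 3266.

3266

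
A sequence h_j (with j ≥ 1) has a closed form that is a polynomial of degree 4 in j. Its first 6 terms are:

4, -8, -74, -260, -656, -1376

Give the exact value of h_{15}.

1st diffs: -12, -66, -186, -396, -720.
2nd diffs: -54, -120, -210, -324.
3rd diffs: -66, -90, -114.
4th diffs: -24, -24 (constant).
Newton forward-difference form: h_j = 4 + (-12)·C(j-1,1) + (-54)·C(j-1,2) + (-66)·C(j-1,3) + (-24)·C(j-1,4).
At j = 15: j-1 = 14, so h_{15} = 4 - 168 - 4914 - 24024 - 24024 = -53126.

-53126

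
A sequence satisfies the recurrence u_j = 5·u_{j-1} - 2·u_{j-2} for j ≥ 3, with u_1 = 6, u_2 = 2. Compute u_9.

u_3 = -2, u_4 = -14, u_5 = -66, u_6 = -302, u_7 = -1378, u_8 = -6286, u_9 = -28674.

-28674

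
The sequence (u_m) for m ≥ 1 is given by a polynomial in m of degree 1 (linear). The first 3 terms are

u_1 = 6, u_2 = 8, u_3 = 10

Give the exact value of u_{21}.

1st diffs: 2, 2 (constant).
So u_m = 2m + 4.
Evaluating at m = 21 gives u_{21} = 46.

46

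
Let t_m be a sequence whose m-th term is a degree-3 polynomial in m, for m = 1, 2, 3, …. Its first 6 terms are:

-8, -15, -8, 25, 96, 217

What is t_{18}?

9937

1st diffs: -7, 7, 33, 71, 121.
2nd diffs: 14, 26, 38, 50.
3rd diffs: 12, 12, 12 (constant).
Newton forward-difference form: t_m = -8 + (-7)·C(m-1,1) + 14·C(m-1,2) + 12·C(m-1,3).
At m = 18: m-1 = 17, so t_{18} = -8 - 119 + 1904 + 8160 = 9937.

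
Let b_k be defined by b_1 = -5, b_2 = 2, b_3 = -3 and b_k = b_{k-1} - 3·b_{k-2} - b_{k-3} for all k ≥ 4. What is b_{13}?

-701

Applying the relation repeatedly:
b_4 = -4; b_5 = 3; b_6 = 18; b_7 = 13; b_8 = -44; b_9 = -101; b_{10} = 18; b_{11} = 365; b_{12} = 412; b_{13} = -701.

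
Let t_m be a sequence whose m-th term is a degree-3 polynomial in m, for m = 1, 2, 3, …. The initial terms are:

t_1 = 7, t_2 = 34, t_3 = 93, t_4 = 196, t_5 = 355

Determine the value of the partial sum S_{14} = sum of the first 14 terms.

26215

1st diffs: 27, 59, 103, 159.
2nd diffs: 32, 44, 56.
3rd diffs: 12, 12 (constant).
So t_m = 2m^3 + 4m^2 + m.
Continuing: …, 582, 889, 1288, 1791, …, t_{14} = 6286.
Summing m = 1..14 (14 terms) gives 26215.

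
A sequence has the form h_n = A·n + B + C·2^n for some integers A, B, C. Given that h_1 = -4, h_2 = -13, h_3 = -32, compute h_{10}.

The three given values yield: A + B + 2C = -4; 2A + B + 4C = -13; 3A + B + 8C = -32.
Subtracting the first from the second: A + 2C = -9.
Subtracting the second from the third: A + 4C = -19.
Solving: C = -5, A = 1, then B = 5.
Therefore h_{10} = 10 + 5 + (-5)·1024 = -5105.

-5105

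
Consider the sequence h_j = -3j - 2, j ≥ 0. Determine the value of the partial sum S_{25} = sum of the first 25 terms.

Over j = 0..24: Σj = 300.
Total = (-3)·300 + (-2)·25 = -950.

-950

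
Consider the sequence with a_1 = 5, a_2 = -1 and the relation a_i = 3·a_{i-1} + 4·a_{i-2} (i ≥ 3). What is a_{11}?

838865

a_3 = 17;  a_4 = 47;  a_5 = 209;  a_6 = 815;  a_7 = 3281;  a_8 = 13103;  a_9 = 52433;  a_{10} = 209711;  a_{11} = 838865.
(Characteristic roots are 4 and -1.)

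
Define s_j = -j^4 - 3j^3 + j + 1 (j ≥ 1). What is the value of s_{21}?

-222242

s_{21} = -1·21^4 - 3·21^3 + 1·21 + 1 = -222242.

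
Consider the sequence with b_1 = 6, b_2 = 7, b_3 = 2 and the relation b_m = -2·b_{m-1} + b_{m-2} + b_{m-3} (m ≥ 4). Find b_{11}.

-1525

Applying the relation repeatedly:
b_4 = 9, b_5 = -9, b_6 = 29, b_7 = -58, b_8 = 136, b_9 = -301, b_{10} = 680, b_{11} = -1525.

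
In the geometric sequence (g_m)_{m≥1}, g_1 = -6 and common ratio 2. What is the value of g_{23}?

-25165824

g_m = (-6)·2^(m-1).
g_{23} = (-6)·2^22 = -25165824.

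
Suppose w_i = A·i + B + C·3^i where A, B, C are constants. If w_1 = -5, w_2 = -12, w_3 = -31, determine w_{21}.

Write the equations: A + B + 3C = -5; 2A + B + 9C = -12; 3A + B + 27C = -31.
Subtracting the first from the second: A + 6C = -7.
Subtracting the second from the third: A + 18C = -19.
Solving: C = -1, A = -1, then B = -1.
Hence w_{21} = -1·21 + (-1) + (-1)·10460353203 = -10460353225.

-10460353225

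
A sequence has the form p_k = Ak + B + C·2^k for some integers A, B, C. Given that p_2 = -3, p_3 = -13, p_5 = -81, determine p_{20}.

-3145683

At k = 2, 3, 5: 2A + B + 4C = -3; 3A + B + 8C = -13; 5A + B + 32C = -81.
Subtracting the first from the second: A + 4C = -10.
Subtracting the second from the third: 2A + 24C = -68.
Solving: C = -3, A = 2, then B = 5.
Hence p_{20} = 2·20 + 5 + (-3)·1048576 = -3145683.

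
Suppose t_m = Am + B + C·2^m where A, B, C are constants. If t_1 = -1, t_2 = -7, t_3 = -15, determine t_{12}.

At m = 1, 2, 3: A + B + 2C = -1; 2A + B + 4C = -7; 3A + B + 8C = -15.
Subtracting the first from the second: A + 2C = -6.
Subtracting the second from the third: A + 4C = -8.
Solving: C = -1, A = -4, then B = 5.
Hence t_{12} = -4·12 + 5 + (-1)·4096 = -4139.

-4139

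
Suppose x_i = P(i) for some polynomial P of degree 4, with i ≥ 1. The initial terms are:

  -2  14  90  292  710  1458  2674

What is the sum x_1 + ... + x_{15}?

1st diffs: 16, 76, 202, 418, 748, 1216.
2nd diffs: 60, 126, 216, 330, 468.
3rd diffs: 66, 90, 114, 138.
4th diffs: 24, 24, 24 (constant).
Newton forward-difference form: x_i = -2 + 16·C(i-1,1) + 60·C(i-1,2) + 66·C(i-1,3) + 24·C(i-1,4).
Continuing: …, 4520, 7182, 10870, 15818, …, x_{15} = 53730.
Summing i = 1..15 (15 terms) gives 191112.

191112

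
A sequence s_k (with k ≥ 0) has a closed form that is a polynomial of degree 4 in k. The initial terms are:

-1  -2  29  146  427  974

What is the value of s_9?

1st diffs: -1, 31, 117, 281, 547.
2nd diffs: 32, 86, 164, 266.
3rd diffs: 54, 78, 102.
4th diffs: 24, 24 (constant).
So s_k = k^4 + 3k^3 - 5k - 1.
Evaluating at k = 9 gives s_9 = 8702.

8702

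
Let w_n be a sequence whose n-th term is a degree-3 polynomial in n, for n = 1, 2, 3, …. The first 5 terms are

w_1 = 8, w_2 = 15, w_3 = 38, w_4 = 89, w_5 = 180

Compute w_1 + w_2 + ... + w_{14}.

1st diffs: 7, 23, 51, 91.
2nd diffs: 16, 28, 40.
3rd diffs: 12, 12 (constant).
So w_n = 2n^3 - 4n^2 + 5n + 5.
Continuing: …, 323, 530, 813, 1184, …, w_{14} = 4779.
Summing n = 1..14 (14 terms) gives 18585.

18585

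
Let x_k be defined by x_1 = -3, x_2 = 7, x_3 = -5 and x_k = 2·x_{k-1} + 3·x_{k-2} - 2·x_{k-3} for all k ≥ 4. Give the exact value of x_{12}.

Step forward from the initial values:
x_4 = 17; x_5 = 5; x_6 = 71; x_7 = 123; x_8 = 449; x_9 = 1125; x_{10} = 3351; x_{11} = 9179; x_{12} = 26161.

26161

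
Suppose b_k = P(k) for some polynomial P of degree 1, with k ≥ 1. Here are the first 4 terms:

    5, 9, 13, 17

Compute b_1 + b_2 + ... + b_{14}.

434

1st diffs: 4, 4, 4 (constant).
So b_k = 4k + 1.
Continuing: …, 21, 25, 29, 33, …, b_{14} = 57.
Summing k = 1..14 (14 terms) gives 434.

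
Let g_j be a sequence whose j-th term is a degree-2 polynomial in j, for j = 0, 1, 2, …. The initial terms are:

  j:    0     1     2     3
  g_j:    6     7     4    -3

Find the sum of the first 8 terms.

1st diffs: 1, -3, -7.
2nd diffs: -4, -4 (constant).
Newton forward-difference form: g_j = 6 + 1·C(j,1) + (-4)·C(j,2).
Continuing: -14, -29, -48, -71.
Summing j = 0..7 (8 terms) gives -148.

-148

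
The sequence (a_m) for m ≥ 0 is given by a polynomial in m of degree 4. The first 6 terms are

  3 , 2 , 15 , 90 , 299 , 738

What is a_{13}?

1st diffs: -1, 13, 75, 209, 439.
2nd diffs: 14, 62, 134, 230.
3rd diffs: 48, 72, 96.
4th diffs: 24, 24 (constant).
So a_m = m^4 + 2m^3 - 6m^2 + 2m + 3.
Evaluating at m = 13 gives a_{13} = 31970.

31970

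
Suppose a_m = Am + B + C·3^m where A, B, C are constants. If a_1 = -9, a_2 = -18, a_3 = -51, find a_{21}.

Plug in m = 1, 2, 3: A + B + 3C = -9; 2A + B + 9C = -18; 3A + B + 27C = -51.
Subtracting the first from the second: A + 6C = -9.
Subtracting the second from the third: A + 18C = -33.
Solving: C = -2, A = 3, then B = -6.
So a_m = 3·m + (-6) + (-2)·3^m; at m=21 this is -20920706349.

-20920706349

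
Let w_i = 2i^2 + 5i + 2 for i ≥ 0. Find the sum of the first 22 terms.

7821

Over i = 0..21: Σi = 231, Σi² = 3311.
Total = (2)·3311 + (5)·231 + (2)·22 = 7821.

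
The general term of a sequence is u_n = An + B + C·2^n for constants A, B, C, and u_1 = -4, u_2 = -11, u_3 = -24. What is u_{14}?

-49163

Write the equations: A + B + 2C = -4; 2A + B + 4C = -11; 3A + B + 8C = -24.
Subtracting the first from the second: A + 2C = -7.
Subtracting the second from the third: A + 4C = -13.
Solving: C = -3, A = -1, then B = 3.
Therefore u_{14} = -14 + 3 + (-3)·16384 = -49163.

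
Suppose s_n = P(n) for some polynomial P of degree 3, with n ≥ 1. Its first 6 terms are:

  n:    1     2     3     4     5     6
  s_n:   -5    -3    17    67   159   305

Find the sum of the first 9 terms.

1st diffs: 2, 20, 50, 92, 146.
2nd diffs: 18, 30, 42, 54.
3rd diffs: 12, 12, 12 (constant).
So s_n = 2n^3 - 3n^2 - 3n - 1.
Continuing: 517, 807, 1187.
Summing n = 1..9 (9 terms) gives 3051.

3051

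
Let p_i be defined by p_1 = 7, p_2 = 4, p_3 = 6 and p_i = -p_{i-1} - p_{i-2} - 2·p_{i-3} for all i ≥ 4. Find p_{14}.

Applying the relation repeatedly:
p_4 = -24;  p_5 = 10;  p_6 = 2;  …;  p_{11} = 130;  p_{12} = -134;  p_{13} = 68;  p_{14} = -194.

-194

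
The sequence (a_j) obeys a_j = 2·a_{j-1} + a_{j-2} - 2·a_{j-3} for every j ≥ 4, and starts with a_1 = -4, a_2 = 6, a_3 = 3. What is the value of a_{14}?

Iterate the recurrence:
a_4 = 20, a_5 = 31, a_6 = 76, …, a_{11} = 2383, a_{12} = 4780, a_{13} = 9551, a_{14} = 19116.

19116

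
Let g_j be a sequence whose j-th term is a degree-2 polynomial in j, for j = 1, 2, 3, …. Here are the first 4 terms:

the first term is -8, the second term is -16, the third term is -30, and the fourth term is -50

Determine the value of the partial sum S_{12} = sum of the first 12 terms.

-1944

1st diffs: -8, -14, -20.
2nd diffs: -6, -6 (constant).
So g_j = -3j^2 + j - 6.
Continuing: …, -76, -108, -146, -190, …, g_{12} = -426.
Summing j = 1..12 (12 terms) gives -1944.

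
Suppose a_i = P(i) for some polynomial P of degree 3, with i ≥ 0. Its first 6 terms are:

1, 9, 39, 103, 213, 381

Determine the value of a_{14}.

1st diffs: 8, 30, 64, 110, 168.
2nd diffs: 22, 34, 46, 58.
3rd diffs: 12, 12, 12 (constant).
Newton forward-difference form: a_i = 1 + 8·C(i,1) + 22·C(i,2) + 12·C(i,3).
At i = 14: i = 14, so a_{14} = 1 + 112 + 2002 + 4368 = 6483.

6483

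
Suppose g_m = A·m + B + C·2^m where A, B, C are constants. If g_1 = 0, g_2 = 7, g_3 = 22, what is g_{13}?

32748

Write the equations: A + B + 2C = 0; 2A + B + 4C = 7; 3A + B + 8C = 22.
Subtracting the first from the second: A + 2C = 7.
Subtracting the second from the third: A + 4C = 15.
Solving: C = 4, A = -1, then B = -7.
So g_m = -1·m + (-7) + 4·2^m; at m=13 this is 32748.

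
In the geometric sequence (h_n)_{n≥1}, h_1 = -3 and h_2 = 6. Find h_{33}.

Common ratio r = -2.
h_n = (-3)·(-2)^(n-1).
h_{33} = (-3)·(-2)^32 = -12884901888.

-12884901888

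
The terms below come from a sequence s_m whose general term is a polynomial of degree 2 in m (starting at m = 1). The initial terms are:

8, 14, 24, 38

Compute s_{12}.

1st diffs: 6, 10, 14.
2nd diffs: 4, 4 (constant).
Newton forward-difference form: s_m = 8 + 6·C(m-1,1) + 4·C(m-1,2).
At m = 12: m-1 = 11, so s_{12} = 8 + 66 + 220 = 294.

294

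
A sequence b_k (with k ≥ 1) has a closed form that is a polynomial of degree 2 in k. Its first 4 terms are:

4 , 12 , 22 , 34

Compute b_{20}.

498

1st diffs: 8, 10, 12.
2nd diffs: 2, 2 (constant).
So b_k = k^2 + 5k - 2.
Evaluating at k = 20 gives b_{20} = 498.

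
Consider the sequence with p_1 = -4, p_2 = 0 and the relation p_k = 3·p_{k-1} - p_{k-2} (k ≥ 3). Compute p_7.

Step forward from the initial values:
p_3 = 4; p_4 = 12; p_5 = 32; p_6 = 84; p_7 = 220.

220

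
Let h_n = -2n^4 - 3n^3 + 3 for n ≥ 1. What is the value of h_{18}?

h_{18} = -2·18^4 - 3·18^3 + 3 = -227445.

-227445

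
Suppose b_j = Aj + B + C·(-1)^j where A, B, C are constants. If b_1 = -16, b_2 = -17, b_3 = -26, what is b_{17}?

Plug in j = 1, 2, 3: A + B - C = -16; 2A + B + C = -17; 3A + B - C = -26.
Subtracting the first from the second: A + 2C = -1.
Subtracting the second from the third: A - 2C = -9.
Solving: C = 2, A = -5, then B = -9.
So b_j = -5·j + (-9) + 2·(-1)^j; at j=17 this is -96.

-96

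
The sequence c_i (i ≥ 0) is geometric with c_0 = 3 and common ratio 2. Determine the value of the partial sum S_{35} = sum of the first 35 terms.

c_i = 3·2^(i-0).
S = 3·(2^35 - 1)/(2 - 1) = 3·(34359738368 - 1)/(1) = 103079215101.

103079215101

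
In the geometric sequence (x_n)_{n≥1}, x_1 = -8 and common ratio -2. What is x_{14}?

x_n = (-8)·(-2)^(n-1).
x_{14} = (-8)·(-2)^13 = 65536.

65536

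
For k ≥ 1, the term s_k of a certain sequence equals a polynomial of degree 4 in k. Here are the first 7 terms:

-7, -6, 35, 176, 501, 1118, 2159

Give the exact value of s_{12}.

1st diffs: 1, 41, 141, 325, 617, 1041.
2nd diffs: 40, 100, 184, 292, 424.
3rd diffs: 60, 84, 108, 132.
4th diffs: 24, 24, 24 (constant).
So s_k = k^4 - 5k^2 + k - 4.
Evaluating at k = 12 gives s_{12} = 20024.

20024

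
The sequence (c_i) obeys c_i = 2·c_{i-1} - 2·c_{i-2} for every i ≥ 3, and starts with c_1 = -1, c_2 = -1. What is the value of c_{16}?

-128

Compute successive terms:
c_3 = 0;  c_4 = 2;  c_5 = 4;  …;  c_{13} = 64;  c_{14} = 64;  c_{15} = 0;  c_{16} = -128.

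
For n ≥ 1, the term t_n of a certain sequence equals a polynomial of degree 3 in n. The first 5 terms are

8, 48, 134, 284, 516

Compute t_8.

1st diffs: 40, 86, 150, 232.
2nd diffs: 46, 64, 82.
3rd diffs: 18, 18 (constant).
Newton forward-difference form: t_n = 8 + 40·C(n-1,1) + 46·C(n-1,2) + 18·C(n-1,3).
At n = 8: n-1 = 7, so t_8 = 8 + 280 + 966 + 630 = 1884.

1884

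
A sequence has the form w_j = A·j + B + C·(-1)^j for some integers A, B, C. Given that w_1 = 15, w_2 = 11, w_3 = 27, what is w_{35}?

219

The three given values yield: A + B - C = 15; 2A + B + C = 11; 3A + B - C = 27.
Subtracting the first from the second: A + 2C = -4.
Subtracting the second from the third: A - 2C = 16.
Solving: C = -5, A = 6, then B = 4.
Hence w_{35} = 6·35 + 4 + (-5)·(-1) = 219.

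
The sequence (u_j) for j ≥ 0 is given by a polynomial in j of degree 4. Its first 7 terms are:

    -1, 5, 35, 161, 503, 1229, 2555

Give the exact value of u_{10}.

19859

1st diffs: 6, 30, 126, 342, 726, 1326.
2nd diffs: 24, 96, 216, 384, 600.
3rd diffs: 72, 120, 168, 216.
4th diffs: 48, 48, 48 (constant).
Newton forward-difference form: u_j = -1 + 6·C(j,1) + 24·C(j,2) + 72·C(j,3) + 48·C(j,4).
At j = 10: j = 10, so u_{10} = -1 + 60 + 1080 + 8640 + 10080 = 19859.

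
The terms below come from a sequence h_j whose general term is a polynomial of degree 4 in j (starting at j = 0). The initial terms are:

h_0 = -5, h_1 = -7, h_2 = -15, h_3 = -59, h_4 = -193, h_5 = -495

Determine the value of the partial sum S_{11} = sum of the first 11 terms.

-22143

1st diffs: -2, -8, -44, -134, -302.
2nd diffs: -6, -36, -90, -168.
3rd diffs: -30, -54, -78.
4th diffs: -24, -24 (constant).
Newton forward-difference form: h_j = -5 + (-2)·C(j,1) + (-6)·C(j,2) + (-30)·C(j,3) + (-24)·C(j,4).
Continuing: …, -1067, -2035, -3549, -5783, …, h_{10} = -8935.
Summing j = 0..10 (11 terms) gives -22143.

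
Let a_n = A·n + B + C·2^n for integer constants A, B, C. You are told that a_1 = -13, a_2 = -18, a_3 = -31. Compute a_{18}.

Write the equations: A + B + 2C = -13; 2A + B + 4C = -18; 3A + B + 8C = -31.
Subtracting the first from the second: A + 2C = -5.
Subtracting the second from the third: A + 4C = -13.
Solving: C = -4, A = 3, then B = -8.
Hence a_{18} = 3·18 + (-8) + (-4)·262144 = -1048530.

-1048530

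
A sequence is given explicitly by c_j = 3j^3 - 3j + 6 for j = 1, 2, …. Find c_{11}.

c_{11} = 3·11^3 - 3·11 + 6 = 3966.

3966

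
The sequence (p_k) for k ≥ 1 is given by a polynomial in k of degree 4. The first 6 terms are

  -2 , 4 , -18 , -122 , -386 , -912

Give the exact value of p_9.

-5442

1st diffs: 6, -22, -104, -264, -526.
2nd diffs: -28, -82, -160, -262.
3rd diffs: -54, -78, -102.
4th diffs: -24, -24 (constant).
So p_k = -k^4 + k^3 + 5k^2 - k - 6.
Evaluating at k = 9 gives p_9 = -5442.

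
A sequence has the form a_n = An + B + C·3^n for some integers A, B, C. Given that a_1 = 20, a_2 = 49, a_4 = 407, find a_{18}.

Write the equations: A + B + 3C = 20; 2A + B + 9C = 49; 4A + B + 81C = 407.
Subtracting the first from the second: A + 6C = 29.
Subtracting the second from the third: 2A + 72C = 358.
Solving: C = 5, A = -1, then B = 6.
So a_n = -1·n + 6 + 5·3^n; at n=18 this is 1937102433.

1937102433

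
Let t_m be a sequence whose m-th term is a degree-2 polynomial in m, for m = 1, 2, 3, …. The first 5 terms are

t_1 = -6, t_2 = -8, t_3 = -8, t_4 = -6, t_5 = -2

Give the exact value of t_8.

22

1st diffs: -2, 0, 2, 4.
2nd diffs: 2, 2, 2 (constant).
Newton forward-difference form: t_m = -6 + (-2)·C(m-1,1) + 2·C(m-1,2).
At m = 8: m-1 = 7, so t_8 = -6 - 14 + 42 = 22.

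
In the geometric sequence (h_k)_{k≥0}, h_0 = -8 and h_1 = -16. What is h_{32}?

Common ratio r = 2.
h_k = (-8)·2^(k-0).
h_{32} = (-8)·2^32 = -34359738368.

-34359738368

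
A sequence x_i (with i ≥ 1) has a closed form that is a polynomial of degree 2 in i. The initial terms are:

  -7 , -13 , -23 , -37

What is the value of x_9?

1st diffs: -6, -10, -14.
2nd diffs: -4, -4 (constant).
Newton forward-difference form: x_i = -7 + (-6)·C(i-1,1) + (-4)·C(i-1,2).
At i = 9: i-1 = 8, so x_9 = -7 - 48 - 112 = -167.

-167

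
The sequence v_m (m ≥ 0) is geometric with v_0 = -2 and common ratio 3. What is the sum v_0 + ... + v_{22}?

v_m = (-2)·3^(m-0).
S = (-2)·(3^23 - 1)/(3 - 1) = (-2)·(94143178827 - 1)/(2) = -94143178826.

-94143178826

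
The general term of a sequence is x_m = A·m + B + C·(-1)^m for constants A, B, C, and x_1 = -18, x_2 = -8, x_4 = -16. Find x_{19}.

Write the equations: A + B - C = -18; 2A + B + C = -8; 4A + B + C = -16.
Subtracting the first from the second: A + 2C = 10.
Subtracting the second from the third: 2A = -8.
Solving: C = 7, A = -4, then B = -7.
Hence x_{19} = -4·19 + (-7) + 7·(-1) = -90.

-90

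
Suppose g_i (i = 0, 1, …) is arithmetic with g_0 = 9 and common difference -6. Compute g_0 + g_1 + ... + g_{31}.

-2688

g_i = 9 + (i - 0)·(-6).
g_{31} = -177; S = 32·(9 + (-177))/2 = -2688.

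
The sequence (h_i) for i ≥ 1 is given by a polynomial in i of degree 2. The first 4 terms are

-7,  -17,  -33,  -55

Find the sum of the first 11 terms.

1st diffs: -10, -16, -22.
2nd diffs: -6, -6 (constant).
Newton forward-difference form: h_i = -7 + (-10)·C(i-1,1) + (-6)·C(i-1,2).
Continuing: …, -83, -117, -157, -203, …, h_{11} = -377.
Summing i = 1..11 (11 terms) gives -1617.

-1617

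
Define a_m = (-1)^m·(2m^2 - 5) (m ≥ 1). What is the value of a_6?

67

(-1)^6 = 1; 2m^2 - 5 at m=6 is 67; so a_6 = 67.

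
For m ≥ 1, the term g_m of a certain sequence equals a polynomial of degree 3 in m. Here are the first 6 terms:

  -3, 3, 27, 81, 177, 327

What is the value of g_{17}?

1st diffs: 6, 24, 54, 96, 150.
2nd diffs: 18, 30, 42, 54.
3rd diffs: 12, 12, 12 (constant).
Newton forward-difference form: g_m = -3 + 6·C(m-1,1) + 18·C(m-1,2) + 12·C(m-1,3).
At m = 17: m-1 = 16, so g_{17} = -3 + 96 + 2160 + 6720 = 8973.

8973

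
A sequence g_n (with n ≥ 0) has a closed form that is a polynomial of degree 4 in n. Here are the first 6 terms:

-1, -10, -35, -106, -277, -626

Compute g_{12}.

-19645

1st diffs: -9, -25, -71, -171, -349.
2nd diffs: -16, -46, -100, -178.
3rd diffs: -30, -54, -78.
4th diffs: -24, -24 (constant).
Newton forward-difference form: g_n = -1 + (-9)·C(n,1) + (-16)·C(n,2) + (-30)·C(n,3) + (-24)·C(n,4).
At n = 12: n = 12, so g_{12} = -1 - 108 - 1056 - 6600 - 11880 = -19645.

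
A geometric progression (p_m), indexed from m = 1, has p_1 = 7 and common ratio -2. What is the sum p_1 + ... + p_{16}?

-152915

p_m = 7·(-2)^(m-1).
S = 7·((-2)^16 - 1)/(-2 - 1) = 7·(65536 - 1)/(-3) = -152915.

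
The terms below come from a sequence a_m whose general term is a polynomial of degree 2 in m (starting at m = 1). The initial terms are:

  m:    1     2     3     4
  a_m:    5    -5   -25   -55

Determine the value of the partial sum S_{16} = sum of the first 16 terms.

-6720

1st diffs: -10, -20, -30.
2nd diffs: -10, -10 (constant).
Newton forward-difference form: a_m = 5 + (-10)·C(m-1,1) + (-10)·C(m-1,2).
Continuing: …, -95, -145, -205, -275, …, a_{16} = -1195.
Summing m = 1..16 (16 terms) gives -6720.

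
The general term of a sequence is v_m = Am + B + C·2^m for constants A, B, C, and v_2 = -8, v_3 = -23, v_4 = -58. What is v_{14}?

-81848

Plug in m = 2, 3, 4: 2A + B + 4C = -8; 3A + B + 8C = -23; 4A + B + 16C = -58.
Subtracting the first from the second: A + 4C = -15.
Subtracting the second from the third: A + 8C = -35.
Solving: C = -5, A = 5, then B = 2.
Hence v_{14} = 5·14 + 2 + (-5)·16384 = -81848.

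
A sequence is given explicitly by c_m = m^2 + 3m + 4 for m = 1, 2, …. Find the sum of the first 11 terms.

Over m = 1..11: Σm = 66, Σm² = 506.
Total = (1)·506 + (3)·66 + (4)·11 = 748.

748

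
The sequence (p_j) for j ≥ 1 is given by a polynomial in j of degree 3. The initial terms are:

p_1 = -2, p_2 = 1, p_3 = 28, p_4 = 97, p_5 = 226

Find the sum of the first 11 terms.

1st diffs: 3, 27, 69, 129.
2nd diffs: 24, 42, 60.
3rd diffs: 18, 18 (constant).
So p_j = 3j^3 - 6j^2 + 1.
Continuing: …, 433, 736, 1153, 1702, …, p_{11} = 3268.
Summing j = 1..11 (11 terms) gives 10043.

10043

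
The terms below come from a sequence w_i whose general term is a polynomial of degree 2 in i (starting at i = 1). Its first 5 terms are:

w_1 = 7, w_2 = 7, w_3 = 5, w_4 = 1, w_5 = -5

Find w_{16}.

-203

1st diffs: 0, -2, -4, -6.
2nd diffs: -2, -2, -2 (constant).
Newton forward-difference form: w_i = 7 + (-2)·C(i-1,2).
At i = 16: i-1 = 15, so w_{16} = 7 - 210 = -203.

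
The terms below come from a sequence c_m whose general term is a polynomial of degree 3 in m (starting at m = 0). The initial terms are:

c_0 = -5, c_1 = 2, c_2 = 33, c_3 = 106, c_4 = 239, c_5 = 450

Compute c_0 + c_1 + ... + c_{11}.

1st diffs: 7, 31, 73, 133, 211.
2nd diffs: 24, 42, 60, 78.
3rd diffs: 18, 18, 18 (constant).
So c_m = 3m^3 + 3m^2 + m - 5.
Continuing: …, 757, 1178, 1731, 2434, …, c_{11} = 4362.
Summing m = 0..11 (12 terms) gives 14592.

14592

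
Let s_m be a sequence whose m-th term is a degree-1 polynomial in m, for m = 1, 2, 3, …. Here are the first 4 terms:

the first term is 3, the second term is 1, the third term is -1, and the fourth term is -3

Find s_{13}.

-21

1st diffs: -2, -2, -2 (constant).
So s_m = -2m + 5.
Evaluating at m = 13 gives s_{13} = -21.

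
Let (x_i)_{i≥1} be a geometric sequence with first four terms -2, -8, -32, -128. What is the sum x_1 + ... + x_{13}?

Common ratio r = 4.
x_i = (-2)·4^(i-1).
S = (-2)·(4^13 - 1)/(4 - 1) = (-2)·(67108864 - 1)/(3) = -44739242.

-44739242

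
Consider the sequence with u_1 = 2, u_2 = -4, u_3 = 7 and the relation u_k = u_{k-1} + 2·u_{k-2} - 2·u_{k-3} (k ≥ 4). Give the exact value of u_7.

Compute successive terms:
u_4 = -5; u_5 = 17; u_6 = -7; u_7 = 37.

37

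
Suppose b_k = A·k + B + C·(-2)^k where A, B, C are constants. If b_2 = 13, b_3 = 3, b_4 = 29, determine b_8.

The three given values yield: 2A + B + 4C = 13; 3A + B - 8C = 3; 4A + B + 16C = 29.
Subtracting the first from the second: A - 12C = -10.
Subtracting the second from the third: A + 24C = 26.
Solving: C = 1, A = 2, then B = 5.
Hence b_8 = 2·8 + 5 + 1·256 = 277.

277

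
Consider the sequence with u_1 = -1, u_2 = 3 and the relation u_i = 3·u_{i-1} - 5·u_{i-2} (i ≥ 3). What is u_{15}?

-212386

Applying the relation repeatedly:
u_3 = 14, u_4 = 27, u_5 = 11, …, u_{12} = 11202, u_{13} = -11089, u_{14} = -89277, u_{15} = -212386.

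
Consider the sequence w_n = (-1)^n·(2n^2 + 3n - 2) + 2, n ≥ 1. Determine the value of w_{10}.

(-1)^10 = 1; 2n^2 + 3n - 2 at n=10 is 228; so w_{10} = 230.

230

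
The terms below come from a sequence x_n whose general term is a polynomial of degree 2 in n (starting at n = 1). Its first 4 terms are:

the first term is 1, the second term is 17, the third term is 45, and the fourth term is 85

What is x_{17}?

1st diffs: 16, 28, 40.
2nd diffs: 12, 12 (constant).
Newton forward-difference form: x_n = 1 + 16·C(n-1,1) + 12·C(n-1,2).
At n = 17: n-1 = 16, so x_{17} = 1 + 256 + 1440 = 1697.

1697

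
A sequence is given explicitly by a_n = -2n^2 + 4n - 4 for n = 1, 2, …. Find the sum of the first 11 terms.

-792

Over n = 1..11: Σn = 66, Σn² = 506.
Total = (-2)·506 + (4)·66 + (-4)·11 = -792.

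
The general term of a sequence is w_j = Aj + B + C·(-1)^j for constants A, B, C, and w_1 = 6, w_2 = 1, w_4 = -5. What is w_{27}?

-72

The three given values yield: A + B - C = 6; 2A + B + C = 1; 4A + B + C = -5.
Subtracting the first from the second: A + 2C = -5.
Subtracting the second from the third: 2A = -6.
Solving: C = -1, A = -3, then B = 8.
So w_j = -3·j + 8 + (-1)·(-1)^j; at j=27 this is -72.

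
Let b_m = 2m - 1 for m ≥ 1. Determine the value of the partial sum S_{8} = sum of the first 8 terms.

64

Over m = 1..8: Σm = 36.
Total = (2)·36 + (-1)·8 = 64.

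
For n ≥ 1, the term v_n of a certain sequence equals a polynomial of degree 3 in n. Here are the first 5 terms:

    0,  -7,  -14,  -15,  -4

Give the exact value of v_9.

1st diffs: -7, -7, -1, 11.
2nd diffs: 0, 6, 12.
3rd diffs: 6, 6 (constant).
So v_n = n^3 - 6n^2 + 4n + 1.
Evaluating at n = 9 gives v_9 = 280.

280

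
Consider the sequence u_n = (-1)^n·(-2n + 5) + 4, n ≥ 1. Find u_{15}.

(-1)^15 = -1; -2n + 5 at n=15 is -25; so u_{15} = 29.

29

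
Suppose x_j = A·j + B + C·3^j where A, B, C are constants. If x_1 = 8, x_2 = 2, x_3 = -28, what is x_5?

-448

The three given values yield: A + B + 3C = 8; 2A + B + 9C = 2; 3A + B + 27C = -28.
Subtracting the first from the second: A + 6C = -6.
Subtracting the second from the third: A + 18C = -30.
Solving: C = -2, A = 6, then B = 8.
So x_j = 6·j + 8 + (-2)·3^j; at j=5 this is -448.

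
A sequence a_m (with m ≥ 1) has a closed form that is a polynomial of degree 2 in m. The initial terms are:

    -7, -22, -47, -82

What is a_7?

1st diffs: -15, -25, -35.
2nd diffs: -10, -10 (constant).
So a_m = -5m^2 - 2.
Evaluating at m = 7 gives a_7 = -247.

-247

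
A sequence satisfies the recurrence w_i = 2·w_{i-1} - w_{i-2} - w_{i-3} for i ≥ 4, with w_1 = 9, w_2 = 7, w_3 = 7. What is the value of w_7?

Compute successive terms:
w_4 = -2  w_5 = -18  w_6 = -41  w_7 = -62.

-62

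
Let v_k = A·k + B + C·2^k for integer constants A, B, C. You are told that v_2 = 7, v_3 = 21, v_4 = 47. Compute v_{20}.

At k = 2, 3, 4: 2A + B + 4C = 7; 3A + B + 8C = 21; 4A + B + 16C = 47.
Subtracting the first from the second: A + 4C = 14.
Subtracting the second from the third: A + 8C = 26.
Solving: C = 3, A = 2, then B = -9.
Hence v_{20} = 2·20 + (-9) + 3·1048576 = 3145759.

3145759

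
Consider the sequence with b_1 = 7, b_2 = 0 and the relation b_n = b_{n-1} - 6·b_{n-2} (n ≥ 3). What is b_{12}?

-120498

Compute successive terms:
b_3 = -42; b_4 = -42; b_5 = 210; b_6 = 462; b_7 = -798; b_8 = -3570; b_9 = 1218; b_{10} = 22638; b_{11} = 15330; b_{12} = -120498.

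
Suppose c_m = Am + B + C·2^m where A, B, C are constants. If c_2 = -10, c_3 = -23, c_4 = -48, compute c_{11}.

-6151

Plug in m = 2, 3, 4: 2A + B + 4C = -10; 3A + B + 8C = -23; 4A + B + 16C = -48.
Subtracting the first from the second: A + 4C = -13.
Subtracting the second from the third: A + 8C = -25.
Solving: C = -3, A = -1, then B = 4.
Hence c_{11} = -1·11 + 4 + (-3)·2048 = -6151.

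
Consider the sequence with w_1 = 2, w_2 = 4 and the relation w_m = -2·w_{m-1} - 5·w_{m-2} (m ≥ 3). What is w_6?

-196

Step forward from the initial values:
w_3 = -18  w_4 = 16  w_5 = 58  w_6 = -196.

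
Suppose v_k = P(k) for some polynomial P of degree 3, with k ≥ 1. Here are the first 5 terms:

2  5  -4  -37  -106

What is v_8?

1st diffs: 3, -9, -33, -69.
2nd diffs: -12, -24, -36.
3rd diffs: -12, -12 (constant).
Newton forward-difference form: v_k = 2 + 3·C(k-1,1) + (-12)·C(k-1,2) + (-12)·C(k-1,3).
At k = 8: k-1 = 7, so v_8 = 2 + 21 - 252 - 420 = -649.

-649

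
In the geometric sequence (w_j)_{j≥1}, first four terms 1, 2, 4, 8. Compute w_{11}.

1024

Common ratio r = 2.
w_j = 1·2^(j-1).
w_{11} = 1·2^10 = 1024.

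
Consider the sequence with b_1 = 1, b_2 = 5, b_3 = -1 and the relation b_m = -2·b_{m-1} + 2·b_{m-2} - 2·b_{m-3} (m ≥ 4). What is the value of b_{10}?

6368

Iterate the recurrence:
b_4 = 10; b_5 = -32; b_6 = 86; b_7 = -256; b_8 = 748; b_9 = -2180; b_{10} = 6368.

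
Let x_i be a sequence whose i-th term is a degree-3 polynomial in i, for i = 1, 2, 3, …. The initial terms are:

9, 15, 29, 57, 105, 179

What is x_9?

1st diffs: 6, 14, 28, 48, 74.
2nd diffs: 8, 14, 20, 26.
3rd diffs: 6, 6, 6 (constant).
So x_i = i^3 - 2i^2 + 5i + 5.
Evaluating at i = 9 gives x_9 = 617.

617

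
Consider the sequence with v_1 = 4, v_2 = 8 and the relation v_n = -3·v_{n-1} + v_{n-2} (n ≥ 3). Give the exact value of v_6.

740

Applying the relation repeatedly:
v_3 = -20;  v_4 = 68;  v_5 = -224;  v_6 = 740.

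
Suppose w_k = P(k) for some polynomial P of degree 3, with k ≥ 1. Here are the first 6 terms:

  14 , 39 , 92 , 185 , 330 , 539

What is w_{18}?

12407

1st diffs: 25, 53, 93, 145, 209.
2nd diffs: 28, 40, 52, 64.
3rd diffs: 12, 12, 12 (constant).
Newton forward-difference form: w_k = 14 + 25·C(k-1,1) + 28·C(k-1,2) + 12·C(k-1,3).
At k = 18: k-1 = 17, so w_{18} = 14 + 425 + 3808 + 8160 = 12407.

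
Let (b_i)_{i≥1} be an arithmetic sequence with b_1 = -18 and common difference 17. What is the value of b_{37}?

594

b_i = -18 + (i - 1)·17.
b_{37} = -18 + 36·17 = 594.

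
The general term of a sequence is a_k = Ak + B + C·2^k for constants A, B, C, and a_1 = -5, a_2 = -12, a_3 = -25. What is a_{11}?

-6153

Plug in k = 1, 2, 3: A + B + 2C = -5; 2A + B + 4C = -12; 3A + B + 8C = -25.
Subtracting the first from the second: A + 2C = -7.
Subtracting the second from the third: A + 4C = -13.
Solving: C = -3, A = -1, then B = 2.
So a_k = -1·k + 2 + (-3)·2^k; at k=11 this is -6153.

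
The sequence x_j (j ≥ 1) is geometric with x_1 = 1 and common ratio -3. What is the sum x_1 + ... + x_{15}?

3587227

x_j = 1·(-3)^(j-1).
S = 1·((-3)^15 - 1)/(-3 - 1) = 1·(-14348907 - 1)/(-4) = 3587227.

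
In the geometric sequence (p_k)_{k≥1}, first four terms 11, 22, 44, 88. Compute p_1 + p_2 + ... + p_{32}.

47244640245

Common ratio r = 2.
p_k = 11·2^(k-1).
S = 11·(2^32 - 1)/(2 - 1) = 11·(4294967296 - 1)/(1) = 47244640245.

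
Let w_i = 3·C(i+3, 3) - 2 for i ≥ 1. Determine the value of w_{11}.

C(14, 3) = 364, so w_{11} = 1090.

1090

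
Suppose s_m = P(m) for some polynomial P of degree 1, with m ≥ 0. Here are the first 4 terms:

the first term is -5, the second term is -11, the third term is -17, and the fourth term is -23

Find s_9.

-59

1st diffs: -6, -6, -6 (constant).
So s_m = -6m - 5.
Evaluating at m = 9 gives s_9 = -59.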